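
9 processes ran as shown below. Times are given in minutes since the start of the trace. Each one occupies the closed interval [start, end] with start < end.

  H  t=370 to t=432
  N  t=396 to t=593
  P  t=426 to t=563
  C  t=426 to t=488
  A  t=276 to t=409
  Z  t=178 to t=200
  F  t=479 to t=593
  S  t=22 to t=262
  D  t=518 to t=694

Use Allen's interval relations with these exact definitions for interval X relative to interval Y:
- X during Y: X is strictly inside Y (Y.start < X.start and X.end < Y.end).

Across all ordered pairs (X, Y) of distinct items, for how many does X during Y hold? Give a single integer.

3

Checking all 72 ordered pairs for relation 'during'; matching pairs in alphabetical order:
(C, N): C during N ✓
(P, N): P during N ✓
(Z, S): Z during S ✓
Count: 3.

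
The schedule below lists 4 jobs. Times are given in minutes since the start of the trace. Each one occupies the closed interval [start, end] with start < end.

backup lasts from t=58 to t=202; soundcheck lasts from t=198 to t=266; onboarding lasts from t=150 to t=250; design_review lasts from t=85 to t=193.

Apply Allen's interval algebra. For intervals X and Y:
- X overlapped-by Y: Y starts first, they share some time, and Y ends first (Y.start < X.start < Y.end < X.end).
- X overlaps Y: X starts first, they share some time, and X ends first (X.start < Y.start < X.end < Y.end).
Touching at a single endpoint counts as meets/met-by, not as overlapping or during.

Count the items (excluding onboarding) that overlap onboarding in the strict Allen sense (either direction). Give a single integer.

3

Target onboarding = [t=150, t=250].
backup [t=58, t=202] → overlaps → counts.
design_review [t=85, t=193] → overlaps → counts.
soundcheck [t=198, t=266] → overlapped-by → counts.
Total: 3.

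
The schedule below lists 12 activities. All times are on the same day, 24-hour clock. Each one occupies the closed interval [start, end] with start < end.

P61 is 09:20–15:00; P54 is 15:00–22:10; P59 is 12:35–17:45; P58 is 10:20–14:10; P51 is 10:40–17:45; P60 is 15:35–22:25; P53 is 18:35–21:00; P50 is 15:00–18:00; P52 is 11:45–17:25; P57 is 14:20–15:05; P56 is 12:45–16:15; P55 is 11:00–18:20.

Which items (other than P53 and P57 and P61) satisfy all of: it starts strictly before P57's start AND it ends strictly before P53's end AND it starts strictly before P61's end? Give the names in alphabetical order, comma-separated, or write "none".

P51, P52, P55, P56, P58, P59

Conditions: its start is strictly before P57's start (X.start < 14:20) AND its end is strictly before P53's end (X.end < 21:00) AND its start is strictly before P61's end (X.start < 15:00).
P50: start 15:00 < 14:20? ✗; end 18:00 < 21:00? ✓; start 15:00 < 15:00? ✗ → no.
P51: start 10:40 < 14:20? ✓; end 17:45 < 21:00? ✓; start 10:40 < 15:00? ✓ → yes.
P52: start 11:45 < 14:20? ✓; end 17:25 < 21:00? ✓; start 11:45 < 15:00? ✓ → yes.
P54: start 15:00 < 14:20? ✗; end 22:10 < 21:00? ✗; start 15:00 < 15:00? ✗ → no.
P55: start 11:00 < 14:20? ✓; end 18:20 < 21:00? ✓; start 11:00 < 15:00? ✓ → yes.
P56: start 12:45 < 14:20? ✓; end 16:15 < 21:00? ✓; start 12:45 < 15:00? ✓ → yes.
P58: start 10:20 < 14:20? ✓; end 14:10 < 21:00? ✓; start 10:20 < 15:00? ✓ → yes.
P59: start 12:35 < 14:20? ✓; end 17:45 < 21:00? ✓; start 12:35 < 15:00? ✓ → yes.
P60: start 15:35 < 14:20? ✗; end 22:25 < 21:00? ✗; start 15:35 < 15:00? ✗ → no.
Result: P51, P52, P55, P56, P58, P59.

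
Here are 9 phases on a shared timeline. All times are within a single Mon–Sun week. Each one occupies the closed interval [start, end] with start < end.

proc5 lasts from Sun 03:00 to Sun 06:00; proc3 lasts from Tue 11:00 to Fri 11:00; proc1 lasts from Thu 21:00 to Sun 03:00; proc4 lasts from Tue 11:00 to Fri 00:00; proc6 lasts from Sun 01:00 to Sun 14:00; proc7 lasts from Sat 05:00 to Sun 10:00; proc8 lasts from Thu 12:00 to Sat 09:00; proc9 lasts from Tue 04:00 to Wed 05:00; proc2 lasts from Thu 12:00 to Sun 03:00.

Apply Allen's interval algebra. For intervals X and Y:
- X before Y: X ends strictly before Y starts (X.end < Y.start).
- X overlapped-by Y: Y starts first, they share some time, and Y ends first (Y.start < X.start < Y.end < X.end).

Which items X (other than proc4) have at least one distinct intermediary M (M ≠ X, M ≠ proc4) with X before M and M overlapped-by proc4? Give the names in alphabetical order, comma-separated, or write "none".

Target proc4 = [Tue 11:00, Fri 00:00].
Intermediaries M with M overlapped-by proc4: proc1, proc2, proc8.
Via proc1 — items with X before proc1: proc9.
Via proc2 — items with X before proc2: proc9.
Via proc8 — items with X before proc8: proc9.
Union: proc9.

proc9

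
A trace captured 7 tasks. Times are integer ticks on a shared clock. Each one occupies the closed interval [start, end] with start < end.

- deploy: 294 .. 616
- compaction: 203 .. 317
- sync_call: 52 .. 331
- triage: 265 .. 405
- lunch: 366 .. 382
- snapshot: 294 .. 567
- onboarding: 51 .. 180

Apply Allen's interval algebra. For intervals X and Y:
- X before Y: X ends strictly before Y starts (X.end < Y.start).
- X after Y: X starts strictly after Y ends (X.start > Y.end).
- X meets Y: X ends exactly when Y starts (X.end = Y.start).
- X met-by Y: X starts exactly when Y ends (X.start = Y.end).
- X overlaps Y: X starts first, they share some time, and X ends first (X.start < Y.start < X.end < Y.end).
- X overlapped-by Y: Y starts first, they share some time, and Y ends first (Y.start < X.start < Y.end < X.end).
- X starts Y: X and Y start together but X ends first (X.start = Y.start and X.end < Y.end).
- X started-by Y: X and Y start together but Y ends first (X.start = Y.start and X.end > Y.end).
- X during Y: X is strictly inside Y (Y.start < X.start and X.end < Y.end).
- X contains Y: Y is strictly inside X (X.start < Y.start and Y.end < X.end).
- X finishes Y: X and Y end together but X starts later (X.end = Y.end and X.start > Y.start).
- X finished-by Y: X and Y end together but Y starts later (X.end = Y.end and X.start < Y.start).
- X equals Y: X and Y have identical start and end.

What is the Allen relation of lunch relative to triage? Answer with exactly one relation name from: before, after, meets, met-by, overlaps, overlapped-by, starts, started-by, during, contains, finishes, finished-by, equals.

lunch = [366, 382]; triage = [265, 405].
Compare endpoints: lunch.start > triage.start, lunch.start < triage.end, lunch.end > triage.start, lunch.end < triage.end.
That pattern is 'during'.

during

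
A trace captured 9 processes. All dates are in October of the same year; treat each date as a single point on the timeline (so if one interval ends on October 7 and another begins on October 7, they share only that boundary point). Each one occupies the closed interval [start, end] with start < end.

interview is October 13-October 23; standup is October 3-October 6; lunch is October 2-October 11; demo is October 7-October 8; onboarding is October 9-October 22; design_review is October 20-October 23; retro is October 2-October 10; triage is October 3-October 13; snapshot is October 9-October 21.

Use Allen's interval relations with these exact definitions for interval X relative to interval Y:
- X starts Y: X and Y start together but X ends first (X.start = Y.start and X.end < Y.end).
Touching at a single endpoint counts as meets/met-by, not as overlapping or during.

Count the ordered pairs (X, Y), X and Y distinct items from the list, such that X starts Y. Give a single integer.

Checking all 72 ordered pairs for relation 'starts'; matching pairs in alphabetical order:
(retro, lunch): retro starts lunch ✓
(snapshot, onboarding): snapshot starts onboarding ✓
(standup, triage): standup starts triage ✓
Count: 3.

3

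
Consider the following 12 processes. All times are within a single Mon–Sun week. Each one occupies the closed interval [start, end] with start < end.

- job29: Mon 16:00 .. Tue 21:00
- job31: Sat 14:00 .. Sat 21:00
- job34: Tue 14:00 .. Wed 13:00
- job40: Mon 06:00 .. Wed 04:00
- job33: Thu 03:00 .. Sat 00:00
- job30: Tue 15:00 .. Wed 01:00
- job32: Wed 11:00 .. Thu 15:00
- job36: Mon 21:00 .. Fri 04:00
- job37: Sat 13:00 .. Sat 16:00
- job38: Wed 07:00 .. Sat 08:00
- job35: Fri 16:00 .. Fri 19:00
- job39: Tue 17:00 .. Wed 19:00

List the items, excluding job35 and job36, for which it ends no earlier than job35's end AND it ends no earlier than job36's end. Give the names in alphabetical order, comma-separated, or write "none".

job31, job33, job37, job38

Conditions: its end is no earlier than job35's end (X.end >= Fri 19:00) AND its end is no earlier than job36's end (X.end >= Fri 04:00).
job29: end Tue 21:00 >= Fri 19:00? ✗; end Tue 21:00 >= Fri 04:00? ✗ → no.
job30: end Wed 01:00 >= Fri 19:00? ✗; end Wed 01:00 >= Fri 04:00? ✗ → no.
job31: end Sat 21:00 >= Fri 19:00? ✓; end Sat 21:00 >= Fri 04:00? ✓ → yes.
job32: end Thu 15:00 >= Fri 19:00? ✗; end Thu 15:00 >= Fri 04:00? ✗ → no.
job33: end Sat 00:00 >= Fri 19:00? ✓; end Sat 00:00 >= Fri 04:00? ✓ → yes.
job34: end Wed 13:00 >= Fri 19:00? ✗; end Wed 13:00 >= Fri 04:00? ✗ → no.
job37: end Sat 16:00 >= Fri 19:00? ✓; end Sat 16:00 >= Fri 04:00? ✓ → yes.
job38: end Sat 08:00 >= Fri 19:00? ✓; end Sat 08:00 >= Fri 04:00? ✓ → yes.
job39: end Wed 19:00 >= Fri 19:00? ✗; end Wed 19:00 >= Fri 04:00? ✗ → no.
job40: end Wed 04:00 >= Fri 19:00? ✗; end Wed 04:00 >= Fri 04:00? ✗ → no.
Result: job31, job33, job37, job38.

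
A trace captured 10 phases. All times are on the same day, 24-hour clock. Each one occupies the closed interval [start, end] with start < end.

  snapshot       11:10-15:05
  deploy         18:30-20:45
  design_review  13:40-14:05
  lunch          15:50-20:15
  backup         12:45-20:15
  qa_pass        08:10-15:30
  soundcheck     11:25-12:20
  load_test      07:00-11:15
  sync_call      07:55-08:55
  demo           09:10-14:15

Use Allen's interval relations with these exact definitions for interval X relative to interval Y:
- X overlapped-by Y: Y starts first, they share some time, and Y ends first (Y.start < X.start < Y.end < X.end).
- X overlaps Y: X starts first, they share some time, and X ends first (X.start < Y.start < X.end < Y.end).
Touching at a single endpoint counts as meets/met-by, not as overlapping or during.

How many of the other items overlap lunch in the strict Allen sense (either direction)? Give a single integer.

Target lunch = [15:50, 20:15].
backup [12:45, 20:15] → finished-by → no.
demo [09:10, 14:15] → before → no.
deploy [18:30, 20:45] → overlapped-by → counts.
design_review [13:40, 14:05] → before → no.
load_test [07:00, 11:15] → before → no.
qa_pass [08:10, 15:30] → before → no.
snapshot [11:10, 15:05] → before → no.
soundcheck [11:25, 12:20] → before → no.
sync_call [07:55, 08:55] → before → no.
Total: 1.

1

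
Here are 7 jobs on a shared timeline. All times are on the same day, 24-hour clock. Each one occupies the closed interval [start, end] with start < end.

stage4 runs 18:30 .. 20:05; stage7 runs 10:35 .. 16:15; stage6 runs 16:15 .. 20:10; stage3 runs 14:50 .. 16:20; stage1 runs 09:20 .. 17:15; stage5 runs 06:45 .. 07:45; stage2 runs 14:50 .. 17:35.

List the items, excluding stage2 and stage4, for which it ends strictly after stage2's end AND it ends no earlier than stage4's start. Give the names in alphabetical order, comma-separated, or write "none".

Conditions: its end is strictly after stage2's end (X.end > 17:35) AND its end is no earlier than stage4's start (X.end >= 18:30).
stage1: end 17:15 > 17:35? ✗; end 17:15 >= 18:30? ✗ → no.
stage3: end 16:20 > 17:35? ✗; end 16:20 >= 18:30? ✗ → no.
stage5: end 07:45 > 17:35? ✗; end 07:45 >= 18:30? ✗ → no.
stage6: end 20:10 > 17:35? ✓; end 20:10 >= 18:30? ✓ → yes.
stage7: end 16:15 > 17:35? ✗; end 16:15 >= 18:30? ✗ → no.
Result: stage6.

stage6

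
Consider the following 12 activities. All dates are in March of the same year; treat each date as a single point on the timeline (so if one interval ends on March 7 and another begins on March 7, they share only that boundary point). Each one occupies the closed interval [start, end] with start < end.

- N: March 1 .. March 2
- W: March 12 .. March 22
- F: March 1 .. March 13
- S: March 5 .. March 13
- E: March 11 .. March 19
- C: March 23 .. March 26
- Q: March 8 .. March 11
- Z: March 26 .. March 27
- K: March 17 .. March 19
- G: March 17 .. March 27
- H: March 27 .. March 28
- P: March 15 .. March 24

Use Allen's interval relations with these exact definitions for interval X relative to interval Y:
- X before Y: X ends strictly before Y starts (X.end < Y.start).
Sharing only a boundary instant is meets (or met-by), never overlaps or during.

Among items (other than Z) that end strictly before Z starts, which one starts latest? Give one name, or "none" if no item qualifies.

K

Target Z = [March 26, March 27].
C [March 23, March 26] → meets → excluded.
E [March 11, March 19] → before → candidate.
F [March 1, March 13] → before → candidate.
G [March 17, March 27] → finished-by → excluded.
H [March 27, March 28] → met-by → excluded.
K [March 17, March 19] → before → candidate.
N [March 1, March 2] → before → candidate.
P [March 15, March 24] → before → candidate.
Q [March 8, March 11] → before → candidate.
S [March 5, March 13] → before → candidate.
W [March 12, March 22] → before → candidate.
Among candidates, latest start is March 17 → K.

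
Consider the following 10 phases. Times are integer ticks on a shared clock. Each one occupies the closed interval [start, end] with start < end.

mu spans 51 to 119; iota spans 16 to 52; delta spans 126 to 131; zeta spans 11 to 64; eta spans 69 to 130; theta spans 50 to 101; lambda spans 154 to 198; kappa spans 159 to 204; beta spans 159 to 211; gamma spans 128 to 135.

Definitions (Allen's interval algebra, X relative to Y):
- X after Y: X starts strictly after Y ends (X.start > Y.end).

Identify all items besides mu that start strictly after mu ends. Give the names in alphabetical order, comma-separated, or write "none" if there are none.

Target mu = [51, 119].
beta [159, 211] → after → yes.
delta [126, 131] → after → yes.
eta [69, 130] → overlapped-by → no.
gamma [128, 135] → after → yes.
iota [16, 52] → overlaps → no.
kappa [159, 204] → after → yes.
lambda [154, 198] → after → yes.
theta [50, 101] → overlaps → no.
zeta [11, 64] → overlaps → no.
Result: beta, delta, gamma, kappa, lambda.

beta, delta, gamma, kappa, lambda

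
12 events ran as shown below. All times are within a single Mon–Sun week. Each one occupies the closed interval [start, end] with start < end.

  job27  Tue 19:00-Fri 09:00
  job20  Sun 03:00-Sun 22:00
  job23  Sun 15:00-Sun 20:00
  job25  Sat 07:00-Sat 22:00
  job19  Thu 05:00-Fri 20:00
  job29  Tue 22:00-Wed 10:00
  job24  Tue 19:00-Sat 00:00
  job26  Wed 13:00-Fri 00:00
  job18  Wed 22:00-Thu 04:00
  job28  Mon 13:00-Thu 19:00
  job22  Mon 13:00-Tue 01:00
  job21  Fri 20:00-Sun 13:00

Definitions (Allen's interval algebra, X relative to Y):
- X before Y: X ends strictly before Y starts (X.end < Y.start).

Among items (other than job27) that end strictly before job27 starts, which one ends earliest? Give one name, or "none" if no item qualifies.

Target job27 = [Tue 19:00, Fri 09:00].
job18 [Wed 22:00, Thu 04:00] → during → excluded.
job19 [Thu 05:00, Fri 20:00] → overlapped-by → excluded.
job20 [Sun 03:00, Sun 22:00] → after → excluded.
job21 [Fri 20:00, Sun 13:00] → after → excluded.
job22 [Mon 13:00, Tue 01:00] → before → candidate.
job23 [Sun 15:00, Sun 20:00] → after → excluded.
job24 [Tue 19:00, Sat 00:00] → started-by → excluded.
job25 [Sat 07:00, Sat 22:00] → after → excluded.
job26 [Wed 13:00, Fri 00:00] → during → excluded.
job28 [Mon 13:00, Thu 19:00] → overlaps → excluded.
job29 [Tue 22:00, Wed 10:00] → during → excluded.
Among candidates, earliest end is Tue 01:00 → job22.

job22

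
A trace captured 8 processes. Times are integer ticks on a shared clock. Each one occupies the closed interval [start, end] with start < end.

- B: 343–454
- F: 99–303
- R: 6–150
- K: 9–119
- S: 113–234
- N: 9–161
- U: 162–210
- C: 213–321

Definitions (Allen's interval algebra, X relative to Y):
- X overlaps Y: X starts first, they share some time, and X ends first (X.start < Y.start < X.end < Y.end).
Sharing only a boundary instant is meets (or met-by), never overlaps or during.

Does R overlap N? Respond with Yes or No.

R = [6, 150], N = [9, 161].
Actual relation of R to N: overlaps.
Asked whether 'overlaps' holds → Yes.

Yes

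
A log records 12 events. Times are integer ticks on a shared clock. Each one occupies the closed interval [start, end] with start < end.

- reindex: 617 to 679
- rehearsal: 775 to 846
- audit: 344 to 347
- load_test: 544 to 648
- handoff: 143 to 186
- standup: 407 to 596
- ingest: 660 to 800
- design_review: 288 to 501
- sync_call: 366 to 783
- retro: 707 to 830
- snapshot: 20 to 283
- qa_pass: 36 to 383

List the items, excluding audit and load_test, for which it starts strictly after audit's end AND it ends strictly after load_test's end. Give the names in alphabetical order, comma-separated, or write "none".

Conditions: its start is strictly after audit's end (X.start > 347) AND its end is strictly after load_test's end (X.end > 648).
design_review: start 288 > 347? ✗; end 501 > 648? ✗ → no.
handoff: start 143 > 347? ✗; end 186 > 648? ✗ → no.
ingest: start 660 > 347? ✓; end 800 > 648? ✓ → yes.
qa_pass: start 36 > 347? ✗; end 383 > 648? ✗ → no.
rehearsal: start 775 > 347? ✓; end 846 > 648? ✓ → yes.
reindex: start 617 > 347? ✓; end 679 > 648? ✓ → yes.
retro: start 707 > 347? ✓; end 830 > 648? ✓ → yes.
snapshot: start 20 > 347? ✗; end 283 > 648? ✗ → no.
standup: start 407 > 347? ✓; end 596 > 648? ✗ → no.
sync_call: start 366 > 347? ✓; end 783 > 648? ✓ → yes.
Result: ingest, rehearsal, reindex, retro, sync_call.

ingest, rehearsal, reindex, retro, sync_call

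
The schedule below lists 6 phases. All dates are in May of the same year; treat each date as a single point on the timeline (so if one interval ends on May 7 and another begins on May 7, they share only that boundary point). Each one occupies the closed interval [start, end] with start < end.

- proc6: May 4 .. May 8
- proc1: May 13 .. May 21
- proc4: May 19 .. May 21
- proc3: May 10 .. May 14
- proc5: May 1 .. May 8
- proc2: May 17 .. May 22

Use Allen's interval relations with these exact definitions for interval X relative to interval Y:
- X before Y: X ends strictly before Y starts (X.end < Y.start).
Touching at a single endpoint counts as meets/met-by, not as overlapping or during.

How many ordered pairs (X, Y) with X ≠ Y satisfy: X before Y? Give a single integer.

10

Checking all 30 ordered pairs for relation 'before'; matching pairs in alphabetical order:
(proc3, proc2): proc3 before proc2 ✓
(proc3, proc4): proc3 before proc4 ✓
(proc5, proc1): proc5 before proc1 ✓
(proc5, proc2): proc5 before proc2 ✓
(proc5, proc3): proc5 before proc3 ✓
(proc5, proc4): proc5 before proc4 ✓
(proc6, proc1): proc6 before proc1 ✓
(proc6, proc2): proc6 before proc2 ✓
(proc6, proc3): proc6 before proc3 ✓
(proc6, proc4): proc6 before proc4 ✓
Count: 10.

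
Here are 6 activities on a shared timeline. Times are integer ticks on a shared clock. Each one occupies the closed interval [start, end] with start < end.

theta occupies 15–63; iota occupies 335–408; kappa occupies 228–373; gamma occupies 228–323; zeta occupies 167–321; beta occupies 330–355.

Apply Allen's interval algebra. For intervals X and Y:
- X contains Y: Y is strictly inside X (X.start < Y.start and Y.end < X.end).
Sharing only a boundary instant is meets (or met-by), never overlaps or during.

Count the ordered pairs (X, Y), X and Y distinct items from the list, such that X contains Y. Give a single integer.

1

Checking all 30 ordered pairs for relation 'contains'; matching pairs in alphabetical order:
(kappa, beta): kappa contains beta ✓
Count: 1.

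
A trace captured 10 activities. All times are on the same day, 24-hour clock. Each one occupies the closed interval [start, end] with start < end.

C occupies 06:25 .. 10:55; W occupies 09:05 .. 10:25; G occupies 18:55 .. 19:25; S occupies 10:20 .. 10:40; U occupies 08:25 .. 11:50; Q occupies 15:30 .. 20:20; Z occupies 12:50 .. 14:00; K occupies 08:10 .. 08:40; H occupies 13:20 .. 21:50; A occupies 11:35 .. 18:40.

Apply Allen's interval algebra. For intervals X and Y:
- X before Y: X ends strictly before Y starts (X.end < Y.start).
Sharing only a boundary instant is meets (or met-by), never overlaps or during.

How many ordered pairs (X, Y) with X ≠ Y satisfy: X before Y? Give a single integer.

29

Checking all 90 ordered pairs for relation 'before'; matching pairs in alphabetical order:
(A, G): A before G ✓
(C, A): C before A ✓
(C, G): C before G ✓
(C, H): C before H ✓
(C, Q): C before Q ✓
(C, Z): C before Z ✓
(K, A): K before A ✓
(K, G): K before G ✓
(K, H): K before H ✓
(K, Q): K before Q ✓
(K, S): K before S ✓
(K, W): K before W ✓
(K, Z): K before Z ✓
(S, A): S before A ✓
(S, G): S before G ✓
(S, H): S before H ✓
(S, Q): S before Q ✓
(S, Z): S before Z ✓
(U, G): U before G ✓
(U, H): U before H ✓
(U, Q): U before Q ✓
(U, Z): U before Z ✓
(W, A): W before A ✓
(W, G): W before G ✓
... plus 5 further pairs not listed.
Count: 29.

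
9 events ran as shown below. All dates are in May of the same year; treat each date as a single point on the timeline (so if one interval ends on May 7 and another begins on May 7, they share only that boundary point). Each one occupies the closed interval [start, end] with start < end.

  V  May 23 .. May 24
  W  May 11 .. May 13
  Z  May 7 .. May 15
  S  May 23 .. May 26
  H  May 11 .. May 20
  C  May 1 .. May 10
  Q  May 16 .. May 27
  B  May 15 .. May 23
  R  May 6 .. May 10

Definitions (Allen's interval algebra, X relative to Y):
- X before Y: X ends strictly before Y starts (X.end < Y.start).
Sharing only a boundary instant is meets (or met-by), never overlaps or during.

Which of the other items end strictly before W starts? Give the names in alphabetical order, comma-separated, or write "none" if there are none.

C, R

Target W = [May 11, May 13].
B [May 15, May 23] → after → no.
C [May 1, May 10] → before → yes.
H [May 11, May 20] → started-by → no.
Q [May 16, May 27] → after → no.
R [May 6, May 10] → before → yes.
S [May 23, May 26] → after → no.
V [May 23, May 24] → after → no.
Z [May 7, May 15] → contains → no.
Result: C, R.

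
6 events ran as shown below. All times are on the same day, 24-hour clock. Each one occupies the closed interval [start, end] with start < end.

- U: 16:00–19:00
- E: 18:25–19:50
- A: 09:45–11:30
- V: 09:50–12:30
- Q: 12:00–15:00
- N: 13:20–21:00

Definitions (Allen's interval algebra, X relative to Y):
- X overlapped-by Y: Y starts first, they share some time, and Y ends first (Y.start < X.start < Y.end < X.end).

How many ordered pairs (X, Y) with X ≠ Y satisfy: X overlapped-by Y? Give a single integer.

Checking all 30 ordered pairs for relation 'overlapped-by'; matching pairs in alphabetical order:
(E, U): E overlapped-by U ✓
(N, Q): N overlapped-by Q ✓
(Q, V): Q overlapped-by V ✓
(V, A): V overlapped-by A ✓
Count: 4.

4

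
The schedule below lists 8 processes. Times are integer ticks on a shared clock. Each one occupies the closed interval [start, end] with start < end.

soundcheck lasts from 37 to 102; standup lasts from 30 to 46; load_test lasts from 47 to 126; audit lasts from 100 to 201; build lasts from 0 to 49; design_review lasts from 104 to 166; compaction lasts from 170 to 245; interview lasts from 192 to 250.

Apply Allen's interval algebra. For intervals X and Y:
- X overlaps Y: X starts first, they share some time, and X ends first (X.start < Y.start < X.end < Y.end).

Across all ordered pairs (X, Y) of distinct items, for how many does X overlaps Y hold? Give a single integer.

10

Checking all 56 ordered pairs for relation 'overlaps'; matching pairs in alphabetical order:
(audit, compaction): audit overlaps compaction ✓
(audit, interview): audit overlaps interview ✓
(build, load_test): build overlaps load_test ✓
(build, soundcheck): build overlaps soundcheck ✓
(compaction, interview): compaction overlaps interview ✓
(load_test, audit): load_test overlaps audit ✓
(load_test, design_review): load_test overlaps design_review ✓
(soundcheck, audit): soundcheck overlaps audit ✓
(soundcheck, load_test): soundcheck overlaps load_test ✓
(standup, soundcheck): standup overlaps soundcheck ✓
Count: 10.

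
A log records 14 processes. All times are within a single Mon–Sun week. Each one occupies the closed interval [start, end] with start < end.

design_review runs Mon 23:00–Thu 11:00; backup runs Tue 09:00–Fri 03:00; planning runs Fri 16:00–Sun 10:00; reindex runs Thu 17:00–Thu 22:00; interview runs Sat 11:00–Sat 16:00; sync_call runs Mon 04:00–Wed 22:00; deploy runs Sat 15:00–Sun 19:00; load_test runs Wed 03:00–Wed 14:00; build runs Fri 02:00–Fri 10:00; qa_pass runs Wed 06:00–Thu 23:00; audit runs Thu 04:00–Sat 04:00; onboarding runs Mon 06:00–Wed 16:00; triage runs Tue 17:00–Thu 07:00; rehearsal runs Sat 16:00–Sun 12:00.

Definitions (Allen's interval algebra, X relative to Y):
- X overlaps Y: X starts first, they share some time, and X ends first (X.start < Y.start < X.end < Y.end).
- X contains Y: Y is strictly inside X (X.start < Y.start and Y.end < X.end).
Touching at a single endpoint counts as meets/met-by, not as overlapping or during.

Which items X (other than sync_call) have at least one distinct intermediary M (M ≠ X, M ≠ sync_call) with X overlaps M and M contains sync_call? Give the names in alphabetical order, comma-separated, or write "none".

none

Target sync_call = [Mon 04:00, Wed 22:00].
Intermediaries M with M contains sync_call: none.
Union: none.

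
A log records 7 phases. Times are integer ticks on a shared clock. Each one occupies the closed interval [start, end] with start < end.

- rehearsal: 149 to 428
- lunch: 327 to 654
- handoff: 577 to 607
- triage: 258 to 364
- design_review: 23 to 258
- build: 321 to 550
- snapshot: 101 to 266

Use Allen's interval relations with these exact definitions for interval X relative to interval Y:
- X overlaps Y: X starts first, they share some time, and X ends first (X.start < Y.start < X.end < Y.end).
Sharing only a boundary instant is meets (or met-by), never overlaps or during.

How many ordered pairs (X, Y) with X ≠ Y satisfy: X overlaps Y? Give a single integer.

9

Checking all 42 ordered pairs for relation 'overlaps'; matching pairs in alphabetical order:
(build, lunch): build overlaps lunch ✓
(design_review, rehearsal): design_review overlaps rehearsal ✓
(design_review, snapshot): design_review overlaps snapshot ✓
(rehearsal, build): rehearsal overlaps build ✓
(rehearsal, lunch): rehearsal overlaps lunch ✓
(snapshot, rehearsal): snapshot overlaps rehearsal ✓
(snapshot, triage): snapshot overlaps triage ✓
(triage, build): triage overlaps build ✓
(triage, lunch): triage overlaps lunch ✓
Count: 9.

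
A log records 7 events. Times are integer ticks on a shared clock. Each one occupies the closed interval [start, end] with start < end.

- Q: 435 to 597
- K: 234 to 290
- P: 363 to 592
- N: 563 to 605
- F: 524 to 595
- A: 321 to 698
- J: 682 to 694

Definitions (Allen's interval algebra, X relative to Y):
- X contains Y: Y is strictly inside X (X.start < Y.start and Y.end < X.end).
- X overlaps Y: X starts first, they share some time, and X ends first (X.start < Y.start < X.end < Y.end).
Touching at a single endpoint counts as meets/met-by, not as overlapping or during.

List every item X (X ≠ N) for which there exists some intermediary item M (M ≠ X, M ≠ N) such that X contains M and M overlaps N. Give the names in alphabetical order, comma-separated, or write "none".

A, Q

Target N = [563, 605].
Intermediaries M with M overlaps N: F, P, Q.
Via F — items with X contains F: A, Q.
Via P — items with X contains P: A.
Via Q — items with X contains Q: A.
Union: A, Q.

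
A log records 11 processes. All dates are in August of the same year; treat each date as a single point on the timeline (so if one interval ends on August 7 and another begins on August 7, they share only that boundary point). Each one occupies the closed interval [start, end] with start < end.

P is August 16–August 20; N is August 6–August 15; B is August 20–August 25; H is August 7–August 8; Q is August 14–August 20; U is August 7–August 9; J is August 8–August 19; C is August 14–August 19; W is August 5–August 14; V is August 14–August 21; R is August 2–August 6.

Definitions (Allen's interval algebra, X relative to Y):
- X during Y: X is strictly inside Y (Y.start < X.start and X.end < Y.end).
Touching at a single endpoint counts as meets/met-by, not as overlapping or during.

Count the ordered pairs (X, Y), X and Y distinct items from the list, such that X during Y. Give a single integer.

5

Checking all 110 ordered pairs for relation 'during'; matching pairs in alphabetical order:
(H, N): H during N ✓
(H, W): H during W ✓
(P, V): P during V ✓
(U, N): U during N ✓
(U, W): U during W ✓
Count: 5.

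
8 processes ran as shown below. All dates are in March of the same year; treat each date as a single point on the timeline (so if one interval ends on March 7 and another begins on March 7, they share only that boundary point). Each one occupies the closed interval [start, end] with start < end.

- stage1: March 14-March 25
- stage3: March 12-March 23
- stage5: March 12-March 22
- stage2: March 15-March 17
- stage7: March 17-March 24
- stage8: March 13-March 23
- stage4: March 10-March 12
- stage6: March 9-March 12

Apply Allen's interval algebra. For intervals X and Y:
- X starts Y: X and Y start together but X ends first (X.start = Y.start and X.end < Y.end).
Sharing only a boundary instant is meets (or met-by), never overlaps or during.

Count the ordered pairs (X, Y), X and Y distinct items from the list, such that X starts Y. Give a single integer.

Checking all 56 ordered pairs for relation 'starts'; matching pairs in alphabetical order:
(stage5, stage3): stage5 starts stage3 ✓
Count: 1.

1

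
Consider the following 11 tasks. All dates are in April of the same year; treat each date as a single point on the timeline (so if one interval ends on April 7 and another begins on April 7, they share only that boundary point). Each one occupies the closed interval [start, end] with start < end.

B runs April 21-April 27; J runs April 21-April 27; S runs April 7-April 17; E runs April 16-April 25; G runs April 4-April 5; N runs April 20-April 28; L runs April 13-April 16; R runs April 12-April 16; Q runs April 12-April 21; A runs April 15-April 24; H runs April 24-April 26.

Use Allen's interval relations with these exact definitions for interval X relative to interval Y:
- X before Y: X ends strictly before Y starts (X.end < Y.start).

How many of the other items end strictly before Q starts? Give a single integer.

Target Q = [April 12, April 21].
A [April 15, April 24] → overlapped-by → no.
B [April 21, April 27] → met-by → no.
E [April 16, April 25] → overlapped-by → no.
G [April 4, April 5] → before → counts.
H [April 24, April 26] → after → no.
J [April 21, April 27] → met-by → no.
L [April 13, April 16] → during → no.
N [April 20, April 28] → overlapped-by → no.
R [April 12, April 16] → starts → no.
S [April 7, April 17] → overlaps → no.
Total: 1.

1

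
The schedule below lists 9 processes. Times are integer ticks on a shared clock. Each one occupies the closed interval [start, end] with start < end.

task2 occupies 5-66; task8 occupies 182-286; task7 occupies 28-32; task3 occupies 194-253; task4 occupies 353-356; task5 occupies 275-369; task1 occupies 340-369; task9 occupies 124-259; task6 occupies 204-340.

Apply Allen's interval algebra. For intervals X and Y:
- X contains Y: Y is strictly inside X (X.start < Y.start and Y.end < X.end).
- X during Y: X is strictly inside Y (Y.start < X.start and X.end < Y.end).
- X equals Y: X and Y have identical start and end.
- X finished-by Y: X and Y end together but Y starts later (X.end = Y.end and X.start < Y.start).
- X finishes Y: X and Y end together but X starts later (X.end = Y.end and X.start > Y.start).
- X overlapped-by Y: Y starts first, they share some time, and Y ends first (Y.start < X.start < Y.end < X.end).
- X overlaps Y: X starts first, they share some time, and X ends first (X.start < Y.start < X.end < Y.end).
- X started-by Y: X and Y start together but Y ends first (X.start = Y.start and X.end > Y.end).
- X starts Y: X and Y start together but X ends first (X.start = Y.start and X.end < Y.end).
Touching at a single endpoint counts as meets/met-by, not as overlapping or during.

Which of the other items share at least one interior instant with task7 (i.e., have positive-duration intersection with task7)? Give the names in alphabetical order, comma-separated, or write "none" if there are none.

task2

Target task7 = [28, 32].
task1 [340, 369] → after → no.
task2 [5, 66] → contains → yes.
task3 [194, 253] → after → no.
task4 [353, 356] → after → no.
task5 [275, 369] → after → no.
task6 [204, 340] → after → no.
task8 [182, 286] → after → no.
task9 [124, 259] → after → no.
Result: task2.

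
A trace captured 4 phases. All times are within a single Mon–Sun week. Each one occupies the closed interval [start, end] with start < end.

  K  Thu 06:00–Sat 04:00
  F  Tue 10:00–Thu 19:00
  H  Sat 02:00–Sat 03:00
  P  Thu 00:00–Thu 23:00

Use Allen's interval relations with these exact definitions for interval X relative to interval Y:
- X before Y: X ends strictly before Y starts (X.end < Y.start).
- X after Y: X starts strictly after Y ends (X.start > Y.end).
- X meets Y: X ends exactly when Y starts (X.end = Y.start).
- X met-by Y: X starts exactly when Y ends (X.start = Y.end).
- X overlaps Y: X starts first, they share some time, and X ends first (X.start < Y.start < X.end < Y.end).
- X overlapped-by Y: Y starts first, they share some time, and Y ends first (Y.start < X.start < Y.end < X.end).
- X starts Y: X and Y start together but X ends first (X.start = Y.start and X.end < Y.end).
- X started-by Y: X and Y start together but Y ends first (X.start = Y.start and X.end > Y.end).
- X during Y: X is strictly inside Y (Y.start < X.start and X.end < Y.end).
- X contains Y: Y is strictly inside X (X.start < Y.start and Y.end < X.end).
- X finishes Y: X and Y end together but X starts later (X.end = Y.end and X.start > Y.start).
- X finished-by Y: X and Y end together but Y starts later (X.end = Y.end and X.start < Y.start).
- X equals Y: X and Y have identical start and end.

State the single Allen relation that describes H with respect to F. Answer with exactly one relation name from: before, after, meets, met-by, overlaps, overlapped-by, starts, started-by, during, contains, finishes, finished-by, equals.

after

H = [Sat 02:00, Sat 03:00]; F = [Tue 10:00, Thu 19:00].
Compare endpoints: H.start > F.start, H.start > F.end, H.end > F.start, H.end > F.end.
That pattern is 'after'.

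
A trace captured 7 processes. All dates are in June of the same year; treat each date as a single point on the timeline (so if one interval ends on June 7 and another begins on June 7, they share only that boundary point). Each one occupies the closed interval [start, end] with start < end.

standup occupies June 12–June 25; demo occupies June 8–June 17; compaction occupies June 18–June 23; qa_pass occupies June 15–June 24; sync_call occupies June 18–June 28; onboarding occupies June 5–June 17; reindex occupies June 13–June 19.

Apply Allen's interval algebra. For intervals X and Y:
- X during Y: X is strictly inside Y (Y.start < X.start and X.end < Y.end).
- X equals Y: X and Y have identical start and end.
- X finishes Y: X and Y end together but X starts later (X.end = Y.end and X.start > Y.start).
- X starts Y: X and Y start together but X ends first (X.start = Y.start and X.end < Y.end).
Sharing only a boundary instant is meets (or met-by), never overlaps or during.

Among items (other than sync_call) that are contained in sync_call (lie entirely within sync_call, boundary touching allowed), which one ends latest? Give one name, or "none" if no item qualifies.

compaction

Target sync_call = [June 18, June 28].
compaction [June 18, June 23] → starts → candidate.
demo [June 8, June 17] → before → excluded.
onboarding [June 5, June 17] → before → excluded.
qa_pass [June 15, June 24] → overlaps → excluded.
reindex [June 13, June 19] → overlaps → excluded.
standup [June 12, June 25] → overlaps → excluded.
Among candidates, latest end is June 23 → compaction.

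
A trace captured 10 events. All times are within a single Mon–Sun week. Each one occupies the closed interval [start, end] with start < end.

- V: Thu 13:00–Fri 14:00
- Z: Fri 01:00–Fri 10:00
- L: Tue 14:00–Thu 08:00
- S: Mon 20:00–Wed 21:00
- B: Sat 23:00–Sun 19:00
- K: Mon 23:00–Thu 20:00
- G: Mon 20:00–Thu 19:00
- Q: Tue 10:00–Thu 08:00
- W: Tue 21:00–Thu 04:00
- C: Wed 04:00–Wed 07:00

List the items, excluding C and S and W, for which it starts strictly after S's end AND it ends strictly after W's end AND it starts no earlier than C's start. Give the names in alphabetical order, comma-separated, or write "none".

Conditions: its start is strictly after S's end (X.start > Wed 21:00) AND its end is strictly after W's end (X.end > Thu 04:00) AND its start is no earlier than C's start (X.start >= Wed 04:00).
B: start Sat 23:00 > Wed 21:00? ✓; end Sun 19:00 > Thu 04:00? ✓; start Sat 23:00 >= Wed 04:00? ✓ → yes.
G: start Mon 20:00 > Wed 21:00? ✗; end Thu 19:00 > Thu 04:00? ✓; start Mon 20:00 >= Wed 04:00? ✗ → no.
K: start Mon 23:00 > Wed 21:00? ✗; end Thu 20:00 > Thu 04:00? ✓; start Mon 23:00 >= Wed 04:00? ✗ → no.
L: start Tue 14:00 > Wed 21:00? ✗; end Thu 08:00 > Thu 04:00? ✓; start Tue 14:00 >= Wed 04:00? ✗ → no.
Q: start Tue 10:00 > Wed 21:00? ✗; end Thu 08:00 > Thu 04:00? ✓; start Tue 10:00 >= Wed 04:00? ✗ → no.
V: start Thu 13:00 > Wed 21:00? ✓; end Fri 14:00 > Thu 04:00? ✓; start Thu 13:00 >= Wed 04:00? ✓ → yes.
Z: start Fri 01:00 > Wed 21:00? ✓; end Fri 10:00 > Thu 04:00? ✓; start Fri 01:00 >= Wed 04:00? ✓ → yes.
Result: B, V, Z.

B, V, Z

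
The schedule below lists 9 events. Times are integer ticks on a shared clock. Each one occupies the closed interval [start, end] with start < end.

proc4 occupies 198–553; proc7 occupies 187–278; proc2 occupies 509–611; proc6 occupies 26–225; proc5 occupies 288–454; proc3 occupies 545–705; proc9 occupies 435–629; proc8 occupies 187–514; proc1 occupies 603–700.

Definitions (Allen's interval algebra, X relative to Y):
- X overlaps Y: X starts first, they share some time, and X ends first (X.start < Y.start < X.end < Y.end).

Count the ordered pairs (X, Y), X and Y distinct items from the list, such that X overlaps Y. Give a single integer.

15

Checking all 72 ordered pairs for relation 'overlaps'; matching pairs in alphabetical order:
(proc2, proc1): proc2 overlaps proc1 ✓
(proc2, proc3): proc2 overlaps proc3 ✓
(proc4, proc2): proc4 overlaps proc2 ✓
(proc4, proc3): proc4 overlaps proc3 ✓
(proc4, proc9): proc4 overlaps proc9 ✓
(proc5, proc9): proc5 overlaps proc9 ✓
(proc6, proc4): proc6 overlaps proc4 ✓
(proc6, proc7): proc6 overlaps proc7 ✓
(proc6, proc8): proc6 overlaps proc8 ✓
(proc7, proc4): proc7 overlaps proc4 ✓
(proc8, proc2): proc8 overlaps proc2 ✓
(proc8, proc4): proc8 overlaps proc4 ✓
(proc8, proc9): proc8 overlaps proc9 ✓
(proc9, proc1): proc9 overlaps proc1 ✓
(proc9, proc3): proc9 overlaps proc3 ✓
Count: 15.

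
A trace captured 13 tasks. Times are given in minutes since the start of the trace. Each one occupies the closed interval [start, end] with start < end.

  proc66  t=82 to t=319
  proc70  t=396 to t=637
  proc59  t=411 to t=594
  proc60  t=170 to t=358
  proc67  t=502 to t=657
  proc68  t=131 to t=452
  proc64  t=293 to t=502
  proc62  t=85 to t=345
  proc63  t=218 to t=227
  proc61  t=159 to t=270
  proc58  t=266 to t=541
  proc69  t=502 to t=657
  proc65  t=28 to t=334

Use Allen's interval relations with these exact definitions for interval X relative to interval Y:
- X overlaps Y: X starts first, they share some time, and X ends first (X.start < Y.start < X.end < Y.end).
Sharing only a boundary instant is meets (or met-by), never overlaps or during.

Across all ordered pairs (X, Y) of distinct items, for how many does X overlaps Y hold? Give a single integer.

Checking all 156 ordered pairs for relation 'overlaps'; matching pairs in alphabetical order:
(proc58, proc59): proc58 overlaps proc59 ✓
(proc58, proc67): proc58 overlaps proc67 ✓
(proc58, proc69): proc58 overlaps proc69 ✓
(proc58, proc70): proc58 overlaps proc70 ✓
(proc59, proc67): proc59 overlaps proc67 ✓
(proc59, proc69): proc59 overlaps proc69 ✓
(proc60, proc58): proc60 overlaps proc58 ✓
(proc60, proc64): proc60 overlaps proc64 ✓
(proc61, proc58): proc61 overlaps proc58 ✓
(proc61, proc60): proc61 overlaps proc60 ✓
(proc62, proc58): proc62 overlaps proc58 ✓
(proc62, proc60): proc62 overlaps proc60 ✓
(proc62, proc64): proc62 overlaps proc64 ✓
(proc62, proc68): proc62 overlaps proc68 ✓
(proc64, proc59): proc64 overlaps proc59 ✓
(proc64, proc70): proc64 overlaps proc70 ✓
(proc65, proc58): proc65 overlaps proc58 ✓
(proc65, proc60): proc65 overlaps proc60 ✓
(proc65, proc62): proc65 overlaps proc62 ✓
(proc65, proc64): proc65 overlaps proc64 ✓
(proc65, proc68): proc65 overlaps proc68 ✓
(proc66, proc58): proc66 overlaps proc58 ✓
(proc66, proc60): proc66 overlaps proc60 ✓
(proc66, proc62): proc66 overlaps proc62 ✓
... plus 8 further pairs not listed.
Count: 32.

32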